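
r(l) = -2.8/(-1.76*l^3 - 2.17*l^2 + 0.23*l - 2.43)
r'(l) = -2.8*(5.28*l^2 + 4.34*l - 0.23)/(-1.76*l^3 - 2.17*l^2 + 0.23*l - 2.43)^2 = (-14.784*l^2 - 12.152*l + 0.644)/(1.76*l^3 + 2.17*l^2 - 0.23*l + 2.43)^2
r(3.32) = 0.03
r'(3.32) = -0.03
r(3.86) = 0.02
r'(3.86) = -0.01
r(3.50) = 0.03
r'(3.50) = -0.02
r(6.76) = 0.00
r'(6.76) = -0.00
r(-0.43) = 1.00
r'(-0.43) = 0.40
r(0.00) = 1.15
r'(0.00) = 0.11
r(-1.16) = 0.98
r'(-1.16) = -0.63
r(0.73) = 0.68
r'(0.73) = -0.96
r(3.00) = 0.04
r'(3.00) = -0.04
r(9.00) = 0.00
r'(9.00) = -0.00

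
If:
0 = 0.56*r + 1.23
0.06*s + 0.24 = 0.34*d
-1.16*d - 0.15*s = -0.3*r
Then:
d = -0.03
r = -2.20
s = -4.17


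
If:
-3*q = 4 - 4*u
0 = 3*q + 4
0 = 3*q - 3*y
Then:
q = -4/3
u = 0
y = -4/3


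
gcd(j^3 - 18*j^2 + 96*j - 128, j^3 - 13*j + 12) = 1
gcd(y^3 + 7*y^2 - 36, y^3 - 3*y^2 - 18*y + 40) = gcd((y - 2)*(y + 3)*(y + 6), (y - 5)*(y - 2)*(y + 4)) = y - 2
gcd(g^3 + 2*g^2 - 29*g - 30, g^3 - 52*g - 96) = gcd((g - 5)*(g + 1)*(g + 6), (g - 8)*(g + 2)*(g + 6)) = g + 6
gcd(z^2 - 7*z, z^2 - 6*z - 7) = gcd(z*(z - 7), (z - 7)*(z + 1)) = z - 7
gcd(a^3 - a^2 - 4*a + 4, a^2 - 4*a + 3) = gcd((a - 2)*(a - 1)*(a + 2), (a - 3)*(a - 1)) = a - 1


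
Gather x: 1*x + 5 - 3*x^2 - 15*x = -3*x^2 - 14*x + 5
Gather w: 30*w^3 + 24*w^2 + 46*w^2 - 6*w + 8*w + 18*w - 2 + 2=30*w^3 + 70*w^2 + 20*w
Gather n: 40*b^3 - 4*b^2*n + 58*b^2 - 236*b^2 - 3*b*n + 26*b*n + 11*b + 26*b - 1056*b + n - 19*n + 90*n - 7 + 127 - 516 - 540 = 40*b^3 - 178*b^2 - 1019*b + n*(-4*b^2 + 23*b + 72) - 936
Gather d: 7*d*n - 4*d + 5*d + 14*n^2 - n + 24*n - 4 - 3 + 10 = d*(7*n + 1) + 14*n^2 + 23*n + 3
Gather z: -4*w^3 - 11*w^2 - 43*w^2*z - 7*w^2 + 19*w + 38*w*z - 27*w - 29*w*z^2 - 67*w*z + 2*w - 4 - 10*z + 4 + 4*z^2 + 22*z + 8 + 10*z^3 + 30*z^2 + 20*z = -4*w^3 - 18*w^2 - 6*w + 10*z^3 + z^2*(34 - 29*w) + z*(-43*w^2 - 29*w + 32) + 8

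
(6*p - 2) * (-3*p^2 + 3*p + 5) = -18*p^3 + 24*p^2 + 24*p - 10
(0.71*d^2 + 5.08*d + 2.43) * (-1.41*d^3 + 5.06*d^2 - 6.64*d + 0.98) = -1.0011*d^5 - 3.5702*d^4 + 17.5641*d^3 - 20.7396*d^2 - 11.1568*d + 2.3814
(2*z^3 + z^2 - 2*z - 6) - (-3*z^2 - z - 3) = 2*z^3 + 4*z^2 - z - 3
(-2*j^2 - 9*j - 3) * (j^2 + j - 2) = -2*j^4 - 11*j^3 - 8*j^2 + 15*j + 6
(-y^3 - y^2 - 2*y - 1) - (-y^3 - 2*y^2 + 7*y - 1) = y^2 - 9*y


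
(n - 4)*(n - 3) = n^2 - 7*n + 12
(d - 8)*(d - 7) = d^2 - 15*d + 56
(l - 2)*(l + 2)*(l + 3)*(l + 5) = l^4 + 8*l^3 + 11*l^2 - 32*l - 60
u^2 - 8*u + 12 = (u - 6)*(u - 2)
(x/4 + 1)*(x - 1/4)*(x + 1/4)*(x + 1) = x^4/4 + 5*x^3/4 + 63*x^2/64 - 5*x/64 - 1/16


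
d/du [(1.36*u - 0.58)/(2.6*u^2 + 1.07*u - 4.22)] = (-3.536*u^2 + 3.016*u - 5.1186)/(6.76*u^4 + 5.564*u^3 - 20.7991*u^2 - 9.0308*u + 17.8084)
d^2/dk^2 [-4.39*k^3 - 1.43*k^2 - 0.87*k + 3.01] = -26.34*k - 2.86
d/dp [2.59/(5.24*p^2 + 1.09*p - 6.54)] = (-27.1432*p - 2.8231)/(5.24*p^2 + 1.09*p - 6.54)^2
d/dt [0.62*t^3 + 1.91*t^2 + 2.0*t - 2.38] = 1.86*t^2 + 3.82*t + 2.0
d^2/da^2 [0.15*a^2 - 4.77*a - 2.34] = 0.300000000000000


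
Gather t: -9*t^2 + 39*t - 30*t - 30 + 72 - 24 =-9*t^2 + 9*t + 18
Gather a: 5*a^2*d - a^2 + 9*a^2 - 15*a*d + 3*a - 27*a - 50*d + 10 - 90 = a^2*(5*d + 8) + a*(-15*d - 24) - 50*d - 80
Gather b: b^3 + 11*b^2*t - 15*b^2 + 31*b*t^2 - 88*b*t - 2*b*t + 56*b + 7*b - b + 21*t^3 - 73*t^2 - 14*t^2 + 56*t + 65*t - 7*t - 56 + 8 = b^3 + b^2*(11*t - 15) + b*(31*t^2 - 90*t + 62) + 21*t^3 - 87*t^2 + 114*t - 48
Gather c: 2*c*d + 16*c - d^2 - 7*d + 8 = c*(2*d + 16) - d^2 - 7*d + 8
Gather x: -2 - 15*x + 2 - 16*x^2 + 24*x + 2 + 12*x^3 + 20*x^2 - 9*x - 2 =12*x^3 + 4*x^2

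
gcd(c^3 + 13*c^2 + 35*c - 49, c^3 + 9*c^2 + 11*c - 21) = c^2 + 6*c - 7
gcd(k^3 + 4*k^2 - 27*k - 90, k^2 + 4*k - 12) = k + 6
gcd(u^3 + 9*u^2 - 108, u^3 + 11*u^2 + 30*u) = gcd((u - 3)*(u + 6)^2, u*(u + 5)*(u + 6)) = u + 6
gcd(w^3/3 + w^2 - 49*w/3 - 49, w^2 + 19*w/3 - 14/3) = w + 7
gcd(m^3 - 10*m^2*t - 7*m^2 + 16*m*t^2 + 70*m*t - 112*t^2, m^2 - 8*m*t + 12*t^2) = -m + 2*t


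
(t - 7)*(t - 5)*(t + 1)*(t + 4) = t^4 - 7*t^3 - 21*t^2 + 127*t + 140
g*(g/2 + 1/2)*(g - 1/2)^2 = g^4/2 - 3*g^2/8 + g/8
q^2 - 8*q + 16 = (q - 4)^2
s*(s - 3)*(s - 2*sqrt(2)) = s^3 - 3*s^2 - 2*sqrt(2)*s^2 + 6*sqrt(2)*s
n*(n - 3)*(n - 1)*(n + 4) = n^4 - 13*n^2 + 12*n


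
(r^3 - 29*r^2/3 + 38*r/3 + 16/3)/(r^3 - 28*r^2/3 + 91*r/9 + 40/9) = 3*(r - 2)/(3*r - 5)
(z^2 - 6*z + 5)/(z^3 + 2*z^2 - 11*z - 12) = (z^2 - 6*z + 5)/(z^3 + 2*z^2 - 11*z - 12)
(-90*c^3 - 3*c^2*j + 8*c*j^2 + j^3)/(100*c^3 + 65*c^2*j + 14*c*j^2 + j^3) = (-18*c^2 + 3*c*j + j^2)/(20*c^2 + 9*c*j + j^2)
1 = 1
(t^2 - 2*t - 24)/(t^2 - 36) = (t + 4)/(t + 6)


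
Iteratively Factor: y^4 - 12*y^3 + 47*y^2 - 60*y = (y - 3)*(y^3 - 9*y^2 + 20*y) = (y - 5)*(y - 3)*(y^2 - 4*y) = y*(y - 5)*(y - 3)*(y - 4)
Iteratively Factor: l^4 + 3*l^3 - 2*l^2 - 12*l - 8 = (l + 1)*(l^3 + 2*l^2 - 4*l - 8) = (l + 1)*(l + 2)*(l^2 - 4) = (l + 1)*(l + 2)^2*(l - 2)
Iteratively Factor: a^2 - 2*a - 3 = (a + 1)*(a - 3)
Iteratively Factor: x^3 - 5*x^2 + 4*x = (x - 4)*(x^2 - x) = x*(x - 4)*(x - 1)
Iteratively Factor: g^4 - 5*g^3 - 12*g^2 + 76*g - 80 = (g + 4)*(g^3 - 9*g^2 + 24*g - 20) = (g - 2)*(g + 4)*(g^2 - 7*g + 10) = (g - 5)*(g - 2)*(g + 4)*(g - 2)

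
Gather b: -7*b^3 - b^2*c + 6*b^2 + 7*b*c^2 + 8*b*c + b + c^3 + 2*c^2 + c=-7*b^3 + b^2*(6 - c) + b*(7*c^2 + 8*c + 1) + c^3 + 2*c^2 + c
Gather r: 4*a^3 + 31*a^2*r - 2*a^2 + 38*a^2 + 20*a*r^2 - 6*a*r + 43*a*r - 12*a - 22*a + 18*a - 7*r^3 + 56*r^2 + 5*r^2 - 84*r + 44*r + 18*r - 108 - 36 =4*a^3 + 36*a^2 - 16*a - 7*r^3 + r^2*(20*a + 61) + r*(31*a^2 + 37*a - 22) - 144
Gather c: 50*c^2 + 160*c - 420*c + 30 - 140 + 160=50*c^2 - 260*c + 50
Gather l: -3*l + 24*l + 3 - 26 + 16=21*l - 7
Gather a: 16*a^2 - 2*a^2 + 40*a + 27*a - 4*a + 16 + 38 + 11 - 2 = 14*a^2 + 63*a + 63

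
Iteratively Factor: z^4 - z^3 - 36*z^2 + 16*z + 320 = (z + 4)*(z^3 - 5*z^2 - 16*z + 80) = (z - 5)*(z + 4)*(z^2 - 16) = (z - 5)*(z + 4)^2*(z - 4)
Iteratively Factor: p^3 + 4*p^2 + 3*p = (p + 3)*(p^2 + p) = p*(p + 3)*(p + 1)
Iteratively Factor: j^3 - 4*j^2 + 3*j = (j)*(j^2 - 4*j + 3) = j*(j - 3)*(j - 1)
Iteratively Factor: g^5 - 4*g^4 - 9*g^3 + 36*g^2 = (g - 4)*(g^4 - 9*g^2) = g*(g - 4)*(g^3 - 9*g) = g^2*(g - 4)*(g^2 - 9) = g^2*(g - 4)*(g + 3)*(g - 3)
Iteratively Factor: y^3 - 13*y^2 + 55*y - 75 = (y - 3)*(y^2 - 10*y + 25) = (y - 5)*(y - 3)*(y - 5)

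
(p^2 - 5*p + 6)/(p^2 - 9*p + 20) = (p^2 - 5*p + 6)/(p^2 - 9*p + 20)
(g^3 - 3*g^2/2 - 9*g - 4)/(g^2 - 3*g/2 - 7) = (2*g^2 - 7*g - 4)/(2*g - 7)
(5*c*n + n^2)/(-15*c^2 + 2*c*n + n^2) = -n/(3*c - n)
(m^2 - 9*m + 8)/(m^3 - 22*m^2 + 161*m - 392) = (m - 1)/(m^2 - 14*m + 49)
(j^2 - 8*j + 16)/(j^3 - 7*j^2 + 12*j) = (j - 4)/(j*(j - 3))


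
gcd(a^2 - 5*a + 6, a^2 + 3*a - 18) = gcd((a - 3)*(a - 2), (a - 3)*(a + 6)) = a - 3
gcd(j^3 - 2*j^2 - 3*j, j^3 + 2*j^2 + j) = j^2 + j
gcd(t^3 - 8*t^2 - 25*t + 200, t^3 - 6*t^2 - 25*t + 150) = t^2 - 25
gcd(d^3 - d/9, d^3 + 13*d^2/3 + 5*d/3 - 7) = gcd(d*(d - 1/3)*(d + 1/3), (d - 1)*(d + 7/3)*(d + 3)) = 1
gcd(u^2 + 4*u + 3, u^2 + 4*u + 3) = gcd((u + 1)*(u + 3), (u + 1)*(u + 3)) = u^2 + 4*u + 3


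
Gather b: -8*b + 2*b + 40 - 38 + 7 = 9 - 6*b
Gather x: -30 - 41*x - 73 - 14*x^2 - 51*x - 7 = -14*x^2 - 92*x - 110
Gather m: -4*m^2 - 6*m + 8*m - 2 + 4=-4*m^2 + 2*m + 2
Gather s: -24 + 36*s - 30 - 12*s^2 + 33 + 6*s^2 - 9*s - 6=-6*s^2 + 27*s - 27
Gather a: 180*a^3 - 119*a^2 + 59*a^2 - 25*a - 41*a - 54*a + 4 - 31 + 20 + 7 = 180*a^3 - 60*a^2 - 120*a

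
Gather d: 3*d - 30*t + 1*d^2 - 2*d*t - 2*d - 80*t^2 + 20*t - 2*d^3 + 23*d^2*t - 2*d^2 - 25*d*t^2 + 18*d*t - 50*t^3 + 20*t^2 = -2*d^3 + d^2*(23*t - 1) + d*(-25*t^2 + 16*t + 1) - 50*t^3 - 60*t^2 - 10*t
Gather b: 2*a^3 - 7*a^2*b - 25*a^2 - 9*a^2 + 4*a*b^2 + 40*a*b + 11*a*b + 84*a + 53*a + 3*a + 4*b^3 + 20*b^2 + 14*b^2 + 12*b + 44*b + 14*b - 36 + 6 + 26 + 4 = 2*a^3 - 34*a^2 + 140*a + 4*b^3 + b^2*(4*a + 34) + b*(-7*a^2 + 51*a + 70)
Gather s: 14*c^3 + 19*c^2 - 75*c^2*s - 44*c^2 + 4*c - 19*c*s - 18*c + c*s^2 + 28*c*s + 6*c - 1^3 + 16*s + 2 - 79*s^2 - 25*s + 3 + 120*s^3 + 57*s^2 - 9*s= 14*c^3 - 25*c^2 - 8*c + 120*s^3 + s^2*(c - 22) + s*(-75*c^2 + 9*c - 18) + 4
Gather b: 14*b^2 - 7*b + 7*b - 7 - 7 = 14*b^2 - 14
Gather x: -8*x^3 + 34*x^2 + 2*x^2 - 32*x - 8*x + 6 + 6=-8*x^3 + 36*x^2 - 40*x + 12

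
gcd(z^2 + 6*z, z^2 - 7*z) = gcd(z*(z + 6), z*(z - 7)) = z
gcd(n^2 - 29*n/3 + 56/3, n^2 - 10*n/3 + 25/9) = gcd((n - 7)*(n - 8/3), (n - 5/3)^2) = 1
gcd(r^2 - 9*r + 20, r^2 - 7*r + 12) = r - 4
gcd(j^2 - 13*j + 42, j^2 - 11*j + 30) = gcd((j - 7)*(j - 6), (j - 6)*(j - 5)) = j - 6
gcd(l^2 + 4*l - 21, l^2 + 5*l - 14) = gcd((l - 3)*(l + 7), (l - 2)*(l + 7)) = l + 7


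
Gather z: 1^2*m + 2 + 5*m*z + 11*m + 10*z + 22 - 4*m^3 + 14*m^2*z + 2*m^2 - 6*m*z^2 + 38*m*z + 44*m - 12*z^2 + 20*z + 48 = -4*m^3 + 2*m^2 + 56*m + z^2*(-6*m - 12) + z*(14*m^2 + 43*m + 30) + 72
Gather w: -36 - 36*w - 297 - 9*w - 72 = -45*w - 405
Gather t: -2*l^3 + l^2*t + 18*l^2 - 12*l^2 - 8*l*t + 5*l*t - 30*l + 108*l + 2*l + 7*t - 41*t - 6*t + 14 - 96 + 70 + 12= -2*l^3 + 6*l^2 + 80*l + t*(l^2 - 3*l - 40)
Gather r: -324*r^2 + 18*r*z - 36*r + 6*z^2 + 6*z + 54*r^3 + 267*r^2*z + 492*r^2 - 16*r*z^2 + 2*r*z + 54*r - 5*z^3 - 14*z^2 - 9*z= 54*r^3 + r^2*(267*z + 168) + r*(-16*z^2 + 20*z + 18) - 5*z^3 - 8*z^2 - 3*z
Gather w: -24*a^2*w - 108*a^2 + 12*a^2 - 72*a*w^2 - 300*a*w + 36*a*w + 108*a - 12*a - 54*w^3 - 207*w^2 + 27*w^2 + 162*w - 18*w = -96*a^2 + 96*a - 54*w^3 + w^2*(-72*a - 180) + w*(-24*a^2 - 264*a + 144)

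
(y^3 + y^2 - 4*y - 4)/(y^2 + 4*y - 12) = (y^2 + 3*y + 2)/(y + 6)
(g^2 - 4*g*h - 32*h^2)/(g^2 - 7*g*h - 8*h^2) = (g + 4*h)/(g + h)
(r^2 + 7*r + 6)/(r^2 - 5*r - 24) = (r^2 + 7*r + 6)/(r^2 - 5*r - 24)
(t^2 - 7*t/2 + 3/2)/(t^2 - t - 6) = (t - 1/2)/(t + 2)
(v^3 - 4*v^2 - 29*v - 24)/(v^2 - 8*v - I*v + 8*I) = (v^2 + 4*v + 3)/(v - I)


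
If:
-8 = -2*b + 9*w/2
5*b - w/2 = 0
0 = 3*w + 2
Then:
No Solution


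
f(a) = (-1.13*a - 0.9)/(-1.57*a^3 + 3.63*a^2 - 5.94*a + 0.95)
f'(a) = (-1.13*a - 0.9)*(4.71*a^2 - 7.26*a + 5.94)/(-1.57*a^3 + 3.63*a^2 - 5.94*a + 0.95)^2 - 1.13/(-1.57*a^3 + 3.63*a^2 - 5.94*a + 0.95) = (-3.5482*a^3 - 0.1371*a^2 + 6.534*a - 6.4195)/(2.4649*a^6 - 11.3982*a^5 + 31.8285*a^4 - 46.1074*a^3 + 42.1806*a^2 - 11.286*a + 0.9025)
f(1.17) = 0.63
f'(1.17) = -0.37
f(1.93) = 0.37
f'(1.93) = -0.29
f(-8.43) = 0.01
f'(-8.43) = 0.00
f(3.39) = 0.12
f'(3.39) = -0.08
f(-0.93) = 0.01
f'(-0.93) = -0.08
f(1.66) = 0.46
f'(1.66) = -0.33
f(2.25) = 0.29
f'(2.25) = -0.23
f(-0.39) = -0.12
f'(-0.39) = -0.57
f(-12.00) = 0.00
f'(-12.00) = 0.00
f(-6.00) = 0.01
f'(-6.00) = 0.00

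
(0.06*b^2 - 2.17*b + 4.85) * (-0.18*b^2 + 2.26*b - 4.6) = -0.0108*b^4 + 0.5262*b^3 - 6.0532*b^2 + 20.943*b - 22.31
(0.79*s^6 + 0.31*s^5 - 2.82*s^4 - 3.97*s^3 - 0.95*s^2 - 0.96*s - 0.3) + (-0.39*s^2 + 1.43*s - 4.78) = 0.79*s^6 + 0.31*s^5 - 2.82*s^4 - 3.97*s^3 - 1.34*s^2 + 0.47*s - 5.08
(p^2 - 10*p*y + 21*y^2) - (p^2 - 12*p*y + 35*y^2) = 2*p*y - 14*y^2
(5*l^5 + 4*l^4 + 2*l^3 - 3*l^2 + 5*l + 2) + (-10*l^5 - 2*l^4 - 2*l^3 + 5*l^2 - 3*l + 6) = -5*l^5 + 2*l^4 + 2*l^2 + 2*l + 8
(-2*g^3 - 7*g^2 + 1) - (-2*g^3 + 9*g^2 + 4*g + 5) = -16*g^2 - 4*g - 4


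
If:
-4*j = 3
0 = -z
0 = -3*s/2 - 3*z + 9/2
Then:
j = -3/4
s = 3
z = 0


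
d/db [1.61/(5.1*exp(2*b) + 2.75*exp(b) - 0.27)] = (-16.422*exp(b) - 4.4275)*exp(b)/(5.1*exp(2*b) + 2.75*exp(b) - 0.27)^2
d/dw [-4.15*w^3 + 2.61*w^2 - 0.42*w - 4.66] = -12.45*w^2 + 5.22*w - 0.42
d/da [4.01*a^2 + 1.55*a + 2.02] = 8.02*a + 1.55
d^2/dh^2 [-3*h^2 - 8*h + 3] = -6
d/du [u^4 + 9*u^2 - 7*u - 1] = 4*u^3 + 18*u - 7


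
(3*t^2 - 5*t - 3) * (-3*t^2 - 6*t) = -9*t^4 - 3*t^3 + 39*t^2 + 18*t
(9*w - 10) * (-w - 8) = -9*w^2 - 62*w + 80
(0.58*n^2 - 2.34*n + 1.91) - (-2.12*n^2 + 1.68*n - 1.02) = 2.7*n^2 - 4.02*n + 2.93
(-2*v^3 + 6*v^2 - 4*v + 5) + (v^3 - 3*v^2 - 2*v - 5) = -v^3 + 3*v^2 - 6*v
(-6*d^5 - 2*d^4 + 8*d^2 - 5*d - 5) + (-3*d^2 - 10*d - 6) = -6*d^5 - 2*d^4 + 5*d^2 - 15*d - 11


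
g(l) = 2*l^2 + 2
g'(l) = 4*l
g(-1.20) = 4.88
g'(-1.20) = -4.80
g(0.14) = 2.04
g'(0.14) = 0.56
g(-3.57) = 27.49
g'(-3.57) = -14.28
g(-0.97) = 3.88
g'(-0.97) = -3.88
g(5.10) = 54.02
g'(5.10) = 20.40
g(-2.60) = 15.52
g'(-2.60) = -10.40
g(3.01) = 20.12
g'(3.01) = 12.04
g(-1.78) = 8.34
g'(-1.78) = -7.12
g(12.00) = 290.00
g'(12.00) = 48.00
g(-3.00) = 20.00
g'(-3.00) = -12.00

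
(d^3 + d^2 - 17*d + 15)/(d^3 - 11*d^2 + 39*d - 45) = (d^2 + 4*d - 5)/(d^2 - 8*d + 15)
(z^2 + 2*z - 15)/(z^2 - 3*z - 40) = (z - 3)/(z - 8)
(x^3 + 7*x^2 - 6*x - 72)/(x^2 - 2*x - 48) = (x^2 + x - 12)/(x - 8)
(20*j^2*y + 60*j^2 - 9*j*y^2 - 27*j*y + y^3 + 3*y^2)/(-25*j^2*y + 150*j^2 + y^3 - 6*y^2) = (-4*j*y - 12*j + y^2 + 3*y)/(5*j*y - 30*j + y^2 - 6*y)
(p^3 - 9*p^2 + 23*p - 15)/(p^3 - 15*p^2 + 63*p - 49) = (p^2 - 8*p + 15)/(p^2 - 14*p + 49)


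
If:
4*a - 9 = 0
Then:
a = 9/4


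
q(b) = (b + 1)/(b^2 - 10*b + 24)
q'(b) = (10 - 2*b)*(b + 1)/(b^2 - 10*b + 24)^2 + 1/(b^2 - 10*b + 24) = (b^2 - 10*b - 2*(b - 5)*(b + 1) + 24)/(b^2 - 10*b + 24)^2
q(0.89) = 0.12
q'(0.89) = 0.12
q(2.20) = 0.47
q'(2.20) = 0.53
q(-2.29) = -0.02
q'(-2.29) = 0.01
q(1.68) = 0.27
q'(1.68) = 0.28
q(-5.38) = -0.04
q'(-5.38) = 0.00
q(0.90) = 0.12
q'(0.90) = 0.13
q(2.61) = 0.77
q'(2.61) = 0.99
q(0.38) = 0.07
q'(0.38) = 0.08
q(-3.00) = -0.03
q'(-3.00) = 0.01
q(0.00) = 0.04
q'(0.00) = 0.06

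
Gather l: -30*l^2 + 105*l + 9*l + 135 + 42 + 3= -30*l^2 + 114*l + 180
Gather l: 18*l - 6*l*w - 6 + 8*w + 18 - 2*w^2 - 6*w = l*(18 - 6*w) - 2*w^2 + 2*w + 12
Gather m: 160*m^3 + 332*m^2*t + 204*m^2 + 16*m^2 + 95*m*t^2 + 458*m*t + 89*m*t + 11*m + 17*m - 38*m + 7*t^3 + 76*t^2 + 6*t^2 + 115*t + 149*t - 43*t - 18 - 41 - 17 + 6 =160*m^3 + m^2*(332*t + 220) + m*(95*t^2 + 547*t - 10) + 7*t^3 + 82*t^2 + 221*t - 70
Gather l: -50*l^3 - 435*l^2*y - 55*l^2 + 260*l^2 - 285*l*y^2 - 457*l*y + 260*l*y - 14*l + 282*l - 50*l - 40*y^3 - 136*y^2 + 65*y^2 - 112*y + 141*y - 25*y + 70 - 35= -50*l^3 + l^2*(205 - 435*y) + l*(-285*y^2 - 197*y + 218) - 40*y^3 - 71*y^2 + 4*y + 35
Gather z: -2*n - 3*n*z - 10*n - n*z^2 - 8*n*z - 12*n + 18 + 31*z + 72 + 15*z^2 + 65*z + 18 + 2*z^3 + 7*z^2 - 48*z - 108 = -24*n + 2*z^3 + z^2*(22 - n) + z*(48 - 11*n)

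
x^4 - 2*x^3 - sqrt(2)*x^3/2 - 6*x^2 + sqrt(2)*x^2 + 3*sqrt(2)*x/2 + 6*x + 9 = (x - 3)*(x + 1)*(x - 3*sqrt(2)/2)*(x + sqrt(2))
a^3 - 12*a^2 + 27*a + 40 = (a - 8)*(a - 5)*(a + 1)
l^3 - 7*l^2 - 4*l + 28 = (l - 7)*(l - 2)*(l + 2)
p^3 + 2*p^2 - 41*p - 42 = (p - 6)*(p + 1)*(p + 7)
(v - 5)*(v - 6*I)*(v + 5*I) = v^3 - 5*v^2 - I*v^2 + 30*v + 5*I*v - 150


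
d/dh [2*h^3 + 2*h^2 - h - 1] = 6*h^2 + 4*h - 1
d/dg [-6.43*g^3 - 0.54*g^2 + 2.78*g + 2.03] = -19.29*g^2 - 1.08*g + 2.78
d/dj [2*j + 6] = 2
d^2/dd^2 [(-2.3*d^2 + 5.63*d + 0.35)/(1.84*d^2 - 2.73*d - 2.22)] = (15.015136*d^3 - 49.26048*d^2 + 127.435824*d - 82.836606)/(6.229504*d^6 - 27.728064*d^5 + 18.591912*d^4 + 46.562607*d^3 - 22.431546*d^2 - 40.363596*d - 10.941048)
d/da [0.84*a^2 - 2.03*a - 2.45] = 1.68*a - 2.03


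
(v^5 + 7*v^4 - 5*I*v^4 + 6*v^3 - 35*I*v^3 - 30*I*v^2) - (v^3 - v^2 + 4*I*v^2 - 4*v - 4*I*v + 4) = v^5 + 7*v^4 - 5*I*v^4 + 5*v^3 - 35*I*v^3 + v^2 - 34*I*v^2 + 4*v + 4*I*v - 4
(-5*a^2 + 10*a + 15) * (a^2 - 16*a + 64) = -5*a^4 + 90*a^3 - 465*a^2 + 400*a + 960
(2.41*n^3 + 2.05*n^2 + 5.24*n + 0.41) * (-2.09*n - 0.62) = -5.0369*n^4 - 5.7787*n^3 - 12.2226*n^2 - 4.1057*n - 0.2542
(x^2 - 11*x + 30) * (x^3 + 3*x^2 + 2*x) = x^5 - 8*x^4 - x^3 + 68*x^2 + 60*x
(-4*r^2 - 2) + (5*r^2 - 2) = r^2 - 4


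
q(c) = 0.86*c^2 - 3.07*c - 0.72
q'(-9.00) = -18.55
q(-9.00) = 96.57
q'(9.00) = 12.41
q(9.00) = 41.31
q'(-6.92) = -14.97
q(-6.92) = 61.71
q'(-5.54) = -12.60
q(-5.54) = 42.68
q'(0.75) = -1.78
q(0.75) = -2.54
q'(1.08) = -1.21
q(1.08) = -3.03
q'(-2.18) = -6.82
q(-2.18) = 10.06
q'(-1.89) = -6.32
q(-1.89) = 8.15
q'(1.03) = -1.30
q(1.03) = -2.97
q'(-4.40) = -10.64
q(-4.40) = 29.44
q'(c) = 1.72*c - 3.07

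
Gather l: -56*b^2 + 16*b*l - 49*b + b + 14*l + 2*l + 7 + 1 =-56*b^2 - 48*b + l*(16*b + 16) + 8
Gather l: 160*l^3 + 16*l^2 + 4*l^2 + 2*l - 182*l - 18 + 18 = 160*l^3 + 20*l^2 - 180*l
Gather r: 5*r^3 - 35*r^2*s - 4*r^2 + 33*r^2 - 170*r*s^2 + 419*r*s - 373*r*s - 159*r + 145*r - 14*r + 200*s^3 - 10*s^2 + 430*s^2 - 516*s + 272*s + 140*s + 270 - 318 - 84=5*r^3 + r^2*(29 - 35*s) + r*(-170*s^2 + 46*s - 28) + 200*s^3 + 420*s^2 - 104*s - 132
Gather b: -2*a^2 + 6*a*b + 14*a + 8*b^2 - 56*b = -2*a^2 + 14*a + 8*b^2 + b*(6*a - 56)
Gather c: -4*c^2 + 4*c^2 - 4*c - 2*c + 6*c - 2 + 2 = 0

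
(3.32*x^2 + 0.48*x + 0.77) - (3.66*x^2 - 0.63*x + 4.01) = -0.34*x^2 + 1.11*x - 3.24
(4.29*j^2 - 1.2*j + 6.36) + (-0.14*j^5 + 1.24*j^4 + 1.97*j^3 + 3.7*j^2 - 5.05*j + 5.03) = -0.14*j^5 + 1.24*j^4 + 1.97*j^3 + 7.99*j^2 - 6.25*j + 11.39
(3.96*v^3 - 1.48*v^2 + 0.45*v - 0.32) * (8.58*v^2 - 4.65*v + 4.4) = 33.9768*v^5 - 31.1124*v^4 + 28.167*v^3 - 11.3501*v^2 + 3.468*v - 1.408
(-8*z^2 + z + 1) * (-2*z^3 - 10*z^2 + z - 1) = 16*z^5 + 78*z^4 - 20*z^3 - z^2 - 1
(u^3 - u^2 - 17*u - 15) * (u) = u^4 - u^3 - 17*u^2 - 15*u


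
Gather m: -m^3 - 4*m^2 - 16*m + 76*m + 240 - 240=-m^3 - 4*m^2 + 60*m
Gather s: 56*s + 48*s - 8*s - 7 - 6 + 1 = 96*s - 12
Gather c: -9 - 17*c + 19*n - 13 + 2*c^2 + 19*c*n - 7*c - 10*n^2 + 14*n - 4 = 2*c^2 + c*(19*n - 24) - 10*n^2 + 33*n - 26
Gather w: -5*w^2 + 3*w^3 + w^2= 3*w^3 - 4*w^2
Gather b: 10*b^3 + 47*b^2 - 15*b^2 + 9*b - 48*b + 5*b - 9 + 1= 10*b^3 + 32*b^2 - 34*b - 8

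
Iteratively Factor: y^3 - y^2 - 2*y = (y - 2)*(y^2 + y) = (y - 2)*(y + 1)*(y)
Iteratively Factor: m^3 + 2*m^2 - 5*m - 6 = (m - 2)*(m^2 + 4*m + 3) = (m - 2)*(m + 1)*(m + 3)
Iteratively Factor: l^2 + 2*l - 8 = (l + 4)*(l - 2)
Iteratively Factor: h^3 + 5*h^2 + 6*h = (h)*(h^2 + 5*h + 6) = h*(h + 2)*(h + 3)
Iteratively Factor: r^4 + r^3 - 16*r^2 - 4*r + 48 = (r - 3)*(r^3 + 4*r^2 - 4*r - 16) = (r - 3)*(r - 2)*(r^2 + 6*r + 8) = (r - 3)*(r - 2)*(r + 2)*(r + 4)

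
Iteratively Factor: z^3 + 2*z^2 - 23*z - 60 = (z + 3)*(z^2 - z - 20) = (z - 5)*(z + 3)*(z + 4)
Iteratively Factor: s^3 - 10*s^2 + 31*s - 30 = (s - 2)*(s^2 - 8*s + 15) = (s - 3)*(s - 2)*(s - 5)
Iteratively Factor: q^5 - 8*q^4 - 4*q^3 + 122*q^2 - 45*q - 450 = (q - 5)*(q^4 - 3*q^3 - 19*q^2 + 27*q + 90) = (q - 5)^2*(q^3 + 2*q^2 - 9*q - 18) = (q - 5)^2*(q - 3)*(q^2 + 5*q + 6) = (q - 5)^2*(q - 3)*(q + 3)*(q + 2)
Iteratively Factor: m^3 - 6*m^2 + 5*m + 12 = (m + 1)*(m^2 - 7*m + 12) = (m - 3)*(m + 1)*(m - 4)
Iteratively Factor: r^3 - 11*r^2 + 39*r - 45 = (r - 3)*(r^2 - 8*r + 15) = (r - 3)^2*(r - 5)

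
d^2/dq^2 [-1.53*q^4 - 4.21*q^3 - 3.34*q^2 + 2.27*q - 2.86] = -18.36*q^2 - 25.26*q - 6.68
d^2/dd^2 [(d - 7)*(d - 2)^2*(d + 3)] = 12*d^2 - 48*d - 2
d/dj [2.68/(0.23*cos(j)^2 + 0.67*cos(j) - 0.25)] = (1.2328*cos(j) + 1.7956)*sin(j)/(0.23*cos(j)^2 + 0.67*cos(j) - 0.25)^2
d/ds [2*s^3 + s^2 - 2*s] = 6*s^2 + 2*s - 2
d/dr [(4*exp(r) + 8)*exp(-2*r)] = 4*(-exp(r) - 4)*exp(-2*r)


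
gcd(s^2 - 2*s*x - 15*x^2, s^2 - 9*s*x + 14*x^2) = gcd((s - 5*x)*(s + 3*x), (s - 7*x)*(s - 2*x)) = 1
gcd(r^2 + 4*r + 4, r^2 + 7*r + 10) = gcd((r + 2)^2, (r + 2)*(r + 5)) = r + 2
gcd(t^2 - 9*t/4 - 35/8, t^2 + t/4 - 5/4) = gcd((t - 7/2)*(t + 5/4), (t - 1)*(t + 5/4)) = t + 5/4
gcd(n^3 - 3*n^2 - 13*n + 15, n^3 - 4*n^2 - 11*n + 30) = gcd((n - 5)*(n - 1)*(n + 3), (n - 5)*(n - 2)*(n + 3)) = n^2 - 2*n - 15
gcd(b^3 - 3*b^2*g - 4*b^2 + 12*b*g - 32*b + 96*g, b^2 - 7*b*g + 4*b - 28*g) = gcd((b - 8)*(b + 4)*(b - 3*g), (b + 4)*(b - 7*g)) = b + 4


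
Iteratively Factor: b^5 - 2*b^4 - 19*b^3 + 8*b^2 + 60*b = (b)*(b^4 - 2*b^3 - 19*b^2 + 8*b + 60) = b*(b - 2)*(b^3 - 19*b - 30) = b*(b - 5)*(b - 2)*(b^2 + 5*b + 6) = b*(b - 5)*(b - 2)*(b + 3)*(b + 2)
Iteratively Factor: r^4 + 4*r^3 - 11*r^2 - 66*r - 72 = (r + 2)*(r^3 + 2*r^2 - 15*r - 36) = (r - 4)*(r + 2)*(r^2 + 6*r + 9) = (r - 4)*(r + 2)*(r + 3)*(r + 3)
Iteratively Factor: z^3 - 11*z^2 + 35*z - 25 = (z - 1)*(z^2 - 10*z + 25) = (z - 5)*(z - 1)*(z - 5)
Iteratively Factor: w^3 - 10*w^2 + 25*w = (w - 5)*(w^2 - 5*w) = w*(w - 5)*(w - 5)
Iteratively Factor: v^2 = (v)*(v)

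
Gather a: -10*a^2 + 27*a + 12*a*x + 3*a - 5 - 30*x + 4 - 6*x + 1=-10*a^2 + a*(12*x + 30) - 36*x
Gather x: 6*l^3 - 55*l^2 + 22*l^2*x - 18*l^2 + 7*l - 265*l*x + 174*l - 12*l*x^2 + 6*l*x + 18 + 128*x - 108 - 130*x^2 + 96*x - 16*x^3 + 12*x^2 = 6*l^3 - 73*l^2 + 181*l - 16*x^3 + x^2*(-12*l - 118) + x*(22*l^2 - 259*l + 224) - 90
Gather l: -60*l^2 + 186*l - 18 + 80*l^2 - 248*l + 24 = 20*l^2 - 62*l + 6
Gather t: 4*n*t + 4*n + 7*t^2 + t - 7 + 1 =4*n + 7*t^2 + t*(4*n + 1) - 6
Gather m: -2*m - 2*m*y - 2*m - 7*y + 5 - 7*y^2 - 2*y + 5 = m*(-2*y - 4) - 7*y^2 - 9*y + 10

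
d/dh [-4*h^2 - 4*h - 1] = -8*h - 4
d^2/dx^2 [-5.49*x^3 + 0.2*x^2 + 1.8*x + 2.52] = 0.4 - 32.94*x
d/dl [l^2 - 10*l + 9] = 2*l - 10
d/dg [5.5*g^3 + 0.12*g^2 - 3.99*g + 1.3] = 16.5*g^2 + 0.24*g - 3.99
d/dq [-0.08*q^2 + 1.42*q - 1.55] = 1.42 - 0.16*q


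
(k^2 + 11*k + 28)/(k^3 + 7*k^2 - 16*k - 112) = 1/(k - 4)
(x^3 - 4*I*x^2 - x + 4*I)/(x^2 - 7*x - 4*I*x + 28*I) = (x^2 - 1)/(x - 7)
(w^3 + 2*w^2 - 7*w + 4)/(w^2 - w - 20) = (w^2 - 2*w + 1)/(w - 5)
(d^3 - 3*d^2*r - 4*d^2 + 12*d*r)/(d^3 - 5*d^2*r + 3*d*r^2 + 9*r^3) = d*(4 - d)/(-d^2 + 2*d*r + 3*r^2)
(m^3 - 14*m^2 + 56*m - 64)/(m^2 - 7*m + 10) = (m^2 - 12*m + 32)/(m - 5)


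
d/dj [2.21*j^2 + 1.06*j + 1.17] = 4.42*j + 1.06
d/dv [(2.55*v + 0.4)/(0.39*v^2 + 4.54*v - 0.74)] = (0.9945*v^2 + 11.577*v - (0.78*v + 4.54)*(2.55*v + 0.4) - 1.887)/(0.39*v^2 + 4.54*v - 0.74)^2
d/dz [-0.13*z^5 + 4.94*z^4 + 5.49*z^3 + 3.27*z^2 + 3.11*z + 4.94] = -0.65*z^4 + 19.76*z^3 + 16.47*z^2 + 6.54*z + 3.11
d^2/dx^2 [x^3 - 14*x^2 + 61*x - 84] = 6*x - 28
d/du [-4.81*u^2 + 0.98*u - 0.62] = 0.98 - 9.62*u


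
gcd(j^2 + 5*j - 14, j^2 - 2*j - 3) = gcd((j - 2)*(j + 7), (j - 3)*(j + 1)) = 1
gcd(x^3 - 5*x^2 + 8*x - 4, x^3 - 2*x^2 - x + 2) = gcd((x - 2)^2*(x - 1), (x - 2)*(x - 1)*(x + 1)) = x^2 - 3*x + 2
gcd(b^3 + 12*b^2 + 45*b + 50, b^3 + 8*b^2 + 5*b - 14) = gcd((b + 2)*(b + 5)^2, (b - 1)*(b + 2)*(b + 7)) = b + 2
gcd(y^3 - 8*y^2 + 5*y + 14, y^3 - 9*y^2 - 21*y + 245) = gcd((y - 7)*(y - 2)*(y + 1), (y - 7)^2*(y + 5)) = y - 7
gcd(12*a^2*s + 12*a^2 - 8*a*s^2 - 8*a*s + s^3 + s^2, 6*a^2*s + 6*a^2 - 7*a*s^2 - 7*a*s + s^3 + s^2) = -6*a*s - 6*a + s^2 + s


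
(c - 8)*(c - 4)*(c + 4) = c^3 - 8*c^2 - 16*c + 128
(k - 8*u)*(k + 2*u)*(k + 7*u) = k^3 + k^2*u - 58*k*u^2 - 112*u^3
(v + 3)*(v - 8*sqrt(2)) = v^2 - 8*sqrt(2)*v + 3*v - 24*sqrt(2)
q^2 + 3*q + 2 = (q + 1)*(q + 2)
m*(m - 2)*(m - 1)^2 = m^4 - 4*m^3 + 5*m^2 - 2*m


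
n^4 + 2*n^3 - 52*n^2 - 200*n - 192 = (n - 8)*(n + 2)^2*(n + 6)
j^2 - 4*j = j*(j - 4)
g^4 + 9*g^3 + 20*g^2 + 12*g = g*(g + 1)*(g + 2)*(g + 6)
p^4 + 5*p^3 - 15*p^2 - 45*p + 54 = (p - 3)*(p - 1)*(p + 3)*(p + 6)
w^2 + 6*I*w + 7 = (w - I)*(w + 7*I)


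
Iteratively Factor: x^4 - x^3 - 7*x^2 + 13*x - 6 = (x - 1)*(x^3 - 7*x + 6) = (x - 2)*(x - 1)*(x^2 + 2*x - 3) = (x - 2)*(x - 1)*(x + 3)*(x - 1)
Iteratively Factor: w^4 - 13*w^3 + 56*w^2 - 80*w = (w - 4)*(w^3 - 9*w^2 + 20*w) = w*(w - 4)*(w^2 - 9*w + 20) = w*(w - 5)*(w - 4)*(w - 4)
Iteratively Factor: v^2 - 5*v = (v)*(v - 5)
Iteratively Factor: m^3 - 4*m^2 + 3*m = (m - 1)*(m^2 - 3*m) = (m - 3)*(m - 1)*(m)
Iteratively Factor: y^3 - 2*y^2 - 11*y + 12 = (y - 4)*(y^2 + 2*y - 3) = (y - 4)*(y - 1)*(y + 3)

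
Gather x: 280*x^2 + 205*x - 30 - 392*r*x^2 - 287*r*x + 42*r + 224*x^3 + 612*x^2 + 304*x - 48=42*r + 224*x^3 + x^2*(892 - 392*r) + x*(509 - 287*r) - 78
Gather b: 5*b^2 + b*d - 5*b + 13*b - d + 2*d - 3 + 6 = 5*b^2 + b*(d + 8) + d + 3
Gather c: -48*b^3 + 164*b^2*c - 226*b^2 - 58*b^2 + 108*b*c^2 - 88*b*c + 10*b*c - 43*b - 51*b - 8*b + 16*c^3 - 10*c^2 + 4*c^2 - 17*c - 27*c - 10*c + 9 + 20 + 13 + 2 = -48*b^3 - 284*b^2 - 102*b + 16*c^3 + c^2*(108*b - 6) + c*(164*b^2 - 78*b - 54) + 44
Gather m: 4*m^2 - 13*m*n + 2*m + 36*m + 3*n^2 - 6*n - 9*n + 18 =4*m^2 + m*(38 - 13*n) + 3*n^2 - 15*n + 18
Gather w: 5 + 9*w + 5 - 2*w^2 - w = -2*w^2 + 8*w + 10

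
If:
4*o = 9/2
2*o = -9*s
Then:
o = 9/8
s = -1/4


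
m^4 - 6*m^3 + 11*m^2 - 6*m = m*(m - 3)*(m - 2)*(m - 1)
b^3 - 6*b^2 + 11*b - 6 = (b - 3)*(b - 2)*(b - 1)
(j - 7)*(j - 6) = j^2 - 13*j + 42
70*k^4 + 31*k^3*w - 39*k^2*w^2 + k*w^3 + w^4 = (-5*k + w)*(-2*k + w)*(k + w)*(7*k + w)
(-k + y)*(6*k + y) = -6*k^2 + 5*k*y + y^2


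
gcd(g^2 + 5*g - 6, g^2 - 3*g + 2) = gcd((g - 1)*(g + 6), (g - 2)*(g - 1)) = g - 1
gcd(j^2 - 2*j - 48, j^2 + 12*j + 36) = j + 6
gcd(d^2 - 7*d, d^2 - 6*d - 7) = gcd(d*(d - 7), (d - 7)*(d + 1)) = d - 7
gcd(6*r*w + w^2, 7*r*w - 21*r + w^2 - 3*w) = 1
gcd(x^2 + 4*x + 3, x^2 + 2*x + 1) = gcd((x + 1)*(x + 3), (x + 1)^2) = x + 1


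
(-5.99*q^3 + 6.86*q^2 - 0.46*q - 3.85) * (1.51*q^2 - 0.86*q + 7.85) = -9.0449*q^5 + 15.51*q^4 - 53.6157*q^3 + 48.4331*q^2 - 0.3*q - 30.2225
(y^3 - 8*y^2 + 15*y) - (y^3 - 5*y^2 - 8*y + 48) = -3*y^2 + 23*y - 48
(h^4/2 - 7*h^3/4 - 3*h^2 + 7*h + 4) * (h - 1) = h^5/2 - 9*h^4/4 - 5*h^3/4 + 10*h^2 - 3*h - 4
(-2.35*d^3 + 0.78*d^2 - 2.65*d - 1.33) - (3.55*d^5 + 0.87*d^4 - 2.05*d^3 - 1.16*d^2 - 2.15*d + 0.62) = -3.55*d^5 - 0.87*d^4 - 0.3*d^3 + 1.94*d^2 - 0.5*d - 1.95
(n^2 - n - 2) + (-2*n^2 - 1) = -n^2 - n - 3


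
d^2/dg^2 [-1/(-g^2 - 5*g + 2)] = 2*(-g^2 - 5*g + (2*g + 5)^2 + 2)/(g^2 + 5*g - 2)^3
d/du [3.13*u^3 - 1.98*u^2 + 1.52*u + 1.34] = 9.39*u^2 - 3.96*u + 1.52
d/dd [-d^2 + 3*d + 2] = 3 - 2*d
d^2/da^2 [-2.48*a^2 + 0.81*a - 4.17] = -4.96000000000000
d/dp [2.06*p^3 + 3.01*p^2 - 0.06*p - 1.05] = 6.18*p^2 + 6.02*p - 0.06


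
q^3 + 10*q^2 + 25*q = q*(q + 5)^2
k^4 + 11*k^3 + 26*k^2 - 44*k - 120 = (k - 2)*(k + 2)*(k + 5)*(k + 6)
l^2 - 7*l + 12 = (l - 4)*(l - 3)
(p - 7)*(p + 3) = p^2 - 4*p - 21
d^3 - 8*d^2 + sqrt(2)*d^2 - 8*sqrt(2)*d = d*(d - 8)*(d + sqrt(2))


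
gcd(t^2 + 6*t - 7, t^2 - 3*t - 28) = 1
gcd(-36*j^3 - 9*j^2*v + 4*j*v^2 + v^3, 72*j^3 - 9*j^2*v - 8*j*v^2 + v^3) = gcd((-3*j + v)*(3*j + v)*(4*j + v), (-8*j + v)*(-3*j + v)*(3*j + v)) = -9*j^2 + v^2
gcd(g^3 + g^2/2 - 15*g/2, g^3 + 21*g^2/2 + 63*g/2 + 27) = g + 3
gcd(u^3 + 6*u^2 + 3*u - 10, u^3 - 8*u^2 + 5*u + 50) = u + 2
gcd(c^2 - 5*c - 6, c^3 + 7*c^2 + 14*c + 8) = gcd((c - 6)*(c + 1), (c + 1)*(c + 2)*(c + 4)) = c + 1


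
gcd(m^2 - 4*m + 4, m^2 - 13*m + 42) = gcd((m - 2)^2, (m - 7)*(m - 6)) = 1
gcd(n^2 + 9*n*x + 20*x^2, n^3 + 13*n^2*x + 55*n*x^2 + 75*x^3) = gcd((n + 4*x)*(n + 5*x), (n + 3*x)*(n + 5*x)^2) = n + 5*x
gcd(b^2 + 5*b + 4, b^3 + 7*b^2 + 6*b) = b + 1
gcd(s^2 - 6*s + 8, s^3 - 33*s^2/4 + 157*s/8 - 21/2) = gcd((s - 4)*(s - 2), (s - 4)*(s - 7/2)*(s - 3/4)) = s - 4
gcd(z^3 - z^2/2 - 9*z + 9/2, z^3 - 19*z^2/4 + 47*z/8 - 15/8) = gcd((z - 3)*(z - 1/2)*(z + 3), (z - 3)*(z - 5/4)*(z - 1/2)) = z^2 - 7*z/2 + 3/2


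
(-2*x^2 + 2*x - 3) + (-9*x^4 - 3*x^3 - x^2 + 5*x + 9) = -9*x^4 - 3*x^3 - 3*x^2 + 7*x + 6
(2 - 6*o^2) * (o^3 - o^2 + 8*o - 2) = -6*o^5 + 6*o^4 - 46*o^3 + 10*o^2 + 16*o - 4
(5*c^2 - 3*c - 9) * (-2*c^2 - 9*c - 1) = -10*c^4 - 39*c^3 + 40*c^2 + 84*c + 9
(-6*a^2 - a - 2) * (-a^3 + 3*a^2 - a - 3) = 6*a^5 - 17*a^4 + 5*a^3 + 13*a^2 + 5*a + 6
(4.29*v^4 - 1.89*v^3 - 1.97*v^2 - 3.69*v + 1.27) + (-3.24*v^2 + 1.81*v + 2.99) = 4.29*v^4 - 1.89*v^3 - 5.21*v^2 - 1.88*v + 4.26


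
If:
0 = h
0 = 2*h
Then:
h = 0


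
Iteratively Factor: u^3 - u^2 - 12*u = (u - 4)*(u^2 + 3*u) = u*(u - 4)*(u + 3)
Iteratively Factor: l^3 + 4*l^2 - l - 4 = (l + 1)*(l^2 + 3*l - 4) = (l + 1)*(l + 4)*(l - 1)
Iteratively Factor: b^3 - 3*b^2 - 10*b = (b + 2)*(b^2 - 5*b) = b*(b + 2)*(b - 5)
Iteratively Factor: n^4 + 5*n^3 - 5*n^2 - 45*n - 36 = (n + 4)*(n^3 + n^2 - 9*n - 9) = (n + 1)*(n + 4)*(n^2 - 9) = (n + 1)*(n + 3)*(n + 4)*(n - 3)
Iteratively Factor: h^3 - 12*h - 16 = (h + 2)*(h^2 - 2*h - 8) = (h + 2)^2*(h - 4)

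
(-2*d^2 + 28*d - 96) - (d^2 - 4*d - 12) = -3*d^2 + 32*d - 84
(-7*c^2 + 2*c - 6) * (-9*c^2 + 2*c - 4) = 63*c^4 - 32*c^3 + 86*c^2 - 20*c + 24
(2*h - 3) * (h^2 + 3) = 2*h^3 - 3*h^2 + 6*h - 9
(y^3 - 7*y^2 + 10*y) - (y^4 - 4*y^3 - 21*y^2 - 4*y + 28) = -y^4 + 5*y^3 + 14*y^2 + 14*y - 28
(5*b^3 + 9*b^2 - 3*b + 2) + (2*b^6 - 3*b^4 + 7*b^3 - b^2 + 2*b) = 2*b^6 - 3*b^4 + 12*b^3 + 8*b^2 - b + 2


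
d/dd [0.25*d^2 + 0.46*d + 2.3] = 0.5*d + 0.46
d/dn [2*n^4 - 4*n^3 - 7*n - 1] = 8*n^3 - 12*n^2 - 7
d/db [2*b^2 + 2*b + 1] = 4*b + 2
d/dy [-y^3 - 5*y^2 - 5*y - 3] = -3*y^2 - 10*y - 5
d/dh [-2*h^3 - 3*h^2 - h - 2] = -6*h^2 - 6*h - 1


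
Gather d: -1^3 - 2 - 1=-4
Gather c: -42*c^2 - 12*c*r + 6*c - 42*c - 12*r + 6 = -42*c^2 + c*(-12*r - 36) - 12*r + 6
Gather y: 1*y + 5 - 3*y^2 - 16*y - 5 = -3*y^2 - 15*y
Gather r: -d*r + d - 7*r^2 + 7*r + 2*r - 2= d - 7*r^2 + r*(9 - d) - 2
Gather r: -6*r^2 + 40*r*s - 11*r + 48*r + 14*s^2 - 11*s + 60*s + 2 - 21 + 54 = -6*r^2 + r*(40*s + 37) + 14*s^2 + 49*s + 35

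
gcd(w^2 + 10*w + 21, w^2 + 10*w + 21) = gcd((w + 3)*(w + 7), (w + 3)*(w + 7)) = w^2 + 10*w + 21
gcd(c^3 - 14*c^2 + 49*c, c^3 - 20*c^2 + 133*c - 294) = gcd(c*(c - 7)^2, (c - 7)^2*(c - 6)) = c^2 - 14*c + 49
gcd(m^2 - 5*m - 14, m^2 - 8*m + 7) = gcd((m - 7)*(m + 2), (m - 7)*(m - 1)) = m - 7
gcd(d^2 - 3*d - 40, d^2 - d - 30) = d + 5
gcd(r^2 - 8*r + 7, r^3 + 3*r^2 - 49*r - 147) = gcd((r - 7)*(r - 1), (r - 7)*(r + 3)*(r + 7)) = r - 7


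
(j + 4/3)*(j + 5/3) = j^2 + 3*j + 20/9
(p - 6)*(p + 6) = p^2 - 36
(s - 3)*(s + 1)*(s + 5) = s^3 + 3*s^2 - 13*s - 15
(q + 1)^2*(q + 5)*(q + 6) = q^4 + 13*q^3 + 53*q^2 + 71*q + 30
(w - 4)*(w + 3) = w^2 - w - 12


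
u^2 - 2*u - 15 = (u - 5)*(u + 3)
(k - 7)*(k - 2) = k^2 - 9*k + 14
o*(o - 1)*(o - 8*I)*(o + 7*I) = o^4 - o^3 - I*o^3 + 56*o^2 + I*o^2 - 56*o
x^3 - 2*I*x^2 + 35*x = x*(x - 7*I)*(x + 5*I)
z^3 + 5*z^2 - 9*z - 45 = (z - 3)*(z + 3)*(z + 5)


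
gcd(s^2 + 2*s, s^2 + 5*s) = s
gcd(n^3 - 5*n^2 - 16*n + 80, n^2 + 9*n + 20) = n + 4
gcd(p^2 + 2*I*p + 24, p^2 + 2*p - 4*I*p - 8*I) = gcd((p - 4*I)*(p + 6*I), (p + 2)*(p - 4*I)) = p - 4*I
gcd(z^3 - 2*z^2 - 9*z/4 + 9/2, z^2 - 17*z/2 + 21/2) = z - 3/2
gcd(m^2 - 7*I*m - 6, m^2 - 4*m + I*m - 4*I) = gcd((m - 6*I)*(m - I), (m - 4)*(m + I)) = 1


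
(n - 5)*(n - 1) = n^2 - 6*n + 5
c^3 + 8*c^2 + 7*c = c*(c + 1)*(c + 7)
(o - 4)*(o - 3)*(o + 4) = o^3 - 3*o^2 - 16*o + 48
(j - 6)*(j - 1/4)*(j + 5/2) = j^3 - 15*j^2/4 - 113*j/8 + 15/4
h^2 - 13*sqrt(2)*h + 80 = (h - 8*sqrt(2))*(h - 5*sqrt(2))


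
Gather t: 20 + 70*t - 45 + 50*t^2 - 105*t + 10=50*t^2 - 35*t - 15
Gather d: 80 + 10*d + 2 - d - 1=9*d + 81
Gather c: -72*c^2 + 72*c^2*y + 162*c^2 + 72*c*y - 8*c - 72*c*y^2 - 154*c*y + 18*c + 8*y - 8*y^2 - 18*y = c^2*(72*y + 90) + c*(-72*y^2 - 82*y + 10) - 8*y^2 - 10*y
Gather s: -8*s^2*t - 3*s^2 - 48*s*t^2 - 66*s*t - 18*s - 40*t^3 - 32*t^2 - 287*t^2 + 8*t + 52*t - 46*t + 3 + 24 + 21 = s^2*(-8*t - 3) + s*(-48*t^2 - 66*t - 18) - 40*t^3 - 319*t^2 + 14*t + 48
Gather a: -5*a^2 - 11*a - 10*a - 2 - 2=-5*a^2 - 21*a - 4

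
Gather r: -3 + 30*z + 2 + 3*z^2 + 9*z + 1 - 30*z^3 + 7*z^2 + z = -30*z^3 + 10*z^2 + 40*z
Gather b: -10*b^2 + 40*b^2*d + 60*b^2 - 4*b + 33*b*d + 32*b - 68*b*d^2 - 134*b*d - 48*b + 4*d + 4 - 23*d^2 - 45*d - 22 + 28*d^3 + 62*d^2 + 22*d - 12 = b^2*(40*d + 50) + b*(-68*d^2 - 101*d - 20) + 28*d^3 + 39*d^2 - 19*d - 30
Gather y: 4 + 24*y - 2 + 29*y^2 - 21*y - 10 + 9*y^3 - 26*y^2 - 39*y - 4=9*y^3 + 3*y^2 - 36*y - 12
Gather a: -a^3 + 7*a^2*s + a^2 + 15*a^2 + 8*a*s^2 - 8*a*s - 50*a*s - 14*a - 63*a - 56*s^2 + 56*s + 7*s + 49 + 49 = -a^3 + a^2*(7*s + 16) + a*(8*s^2 - 58*s - 77) - 56*s^2 + 63*s + 98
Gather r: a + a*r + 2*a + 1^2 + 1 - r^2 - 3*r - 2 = 3*a - r^2 + r*(a - 3)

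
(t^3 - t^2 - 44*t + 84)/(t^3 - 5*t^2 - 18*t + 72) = (t^2 + 5*t - 14)/(t^2 + t - 12)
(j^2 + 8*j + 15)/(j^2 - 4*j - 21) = (j + 5)/(j - 7)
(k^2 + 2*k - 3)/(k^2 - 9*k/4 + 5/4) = 4*(k + 3)/(4*k - 5)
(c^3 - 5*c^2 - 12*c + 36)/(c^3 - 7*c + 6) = (c - 6)/(c - 1)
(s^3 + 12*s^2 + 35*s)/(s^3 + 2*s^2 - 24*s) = (s^2 + 12*s + 35)/(s^2 + 2*s - 24)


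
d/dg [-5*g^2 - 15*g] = -10*g - 15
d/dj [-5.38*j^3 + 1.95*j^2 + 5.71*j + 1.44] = -16.14*j^2 + 3.9*j + 5.71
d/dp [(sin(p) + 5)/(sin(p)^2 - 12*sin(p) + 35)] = (-10*sin(p) + cos(p)^2 + 94)*cos(p)/(sin(p)^2 - 12*sin(p) + 35)^2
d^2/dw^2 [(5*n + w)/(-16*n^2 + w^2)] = -(8*w^2*(5*n + w) + 2*(5*n + 3*w)*(16*n^2 - w^2))/(16*n^2 - w^2)^3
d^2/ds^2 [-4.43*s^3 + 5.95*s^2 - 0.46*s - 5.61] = 11.9 - 26.58*s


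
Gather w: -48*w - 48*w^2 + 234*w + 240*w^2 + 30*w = 192*w^2 + 216*w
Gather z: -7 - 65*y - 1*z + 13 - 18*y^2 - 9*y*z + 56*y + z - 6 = -18*y^2 - 9*y*z - 9*y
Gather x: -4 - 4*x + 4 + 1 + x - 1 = -3*x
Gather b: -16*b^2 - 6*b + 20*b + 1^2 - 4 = -16*b^2 + 14*b - 3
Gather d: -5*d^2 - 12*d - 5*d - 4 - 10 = -5*d^2 - 17*d - 14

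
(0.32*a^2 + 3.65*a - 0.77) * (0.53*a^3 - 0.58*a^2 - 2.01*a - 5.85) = 0.1696*a^5 + 1.7489*a^4 - 3.1683*a^3 - 8.7619*a^2 - 19.8048*a + 4.5045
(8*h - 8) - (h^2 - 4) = -h^2 + 8*h - 4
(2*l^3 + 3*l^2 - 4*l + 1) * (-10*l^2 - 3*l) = -20*l^5 - 36*l^4 + 31*l^3 + 2*l^2 - 3*l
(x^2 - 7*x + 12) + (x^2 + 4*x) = 2*x^2 - 3*x + 12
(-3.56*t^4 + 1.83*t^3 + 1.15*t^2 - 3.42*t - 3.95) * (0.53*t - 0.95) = -1.8868*t^5 + 4.3519*t^4 - 1.129*t^3 - 2.9051*t^2 + 1.1555*t + 3.7525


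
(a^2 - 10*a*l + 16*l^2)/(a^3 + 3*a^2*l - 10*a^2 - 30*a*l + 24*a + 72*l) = (a^2 - 10*a*l + 16*l^2)/(a^3 + 3*a^2*l - 10*a^2 - 30*a*l + 24*a + 72*l)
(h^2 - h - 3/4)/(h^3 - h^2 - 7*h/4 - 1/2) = (2*h - 3)/(2*h^2 - 3*h - 2)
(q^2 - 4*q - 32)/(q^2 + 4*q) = (q - 8)/q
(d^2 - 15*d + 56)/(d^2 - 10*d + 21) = (d - 8)/(d - 3)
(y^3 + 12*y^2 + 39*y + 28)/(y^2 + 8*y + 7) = y + 4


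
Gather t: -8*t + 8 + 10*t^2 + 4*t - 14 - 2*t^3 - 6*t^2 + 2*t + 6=-2*t^3 + 4*t^2 - 2*t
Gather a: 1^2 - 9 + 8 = 0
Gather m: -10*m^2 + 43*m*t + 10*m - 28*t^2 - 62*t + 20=-10*m^2 + m*(43*t + 10) - 28*t^2 - 62*t + 20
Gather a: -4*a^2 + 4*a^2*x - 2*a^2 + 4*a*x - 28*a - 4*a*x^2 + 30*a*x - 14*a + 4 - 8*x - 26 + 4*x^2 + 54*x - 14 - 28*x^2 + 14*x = a^2*(4*x - 6) + a*(-4*x^2 + 34*x - 42) - 24*x^2 + 60*x - 36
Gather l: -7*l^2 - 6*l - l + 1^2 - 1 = -7*l^2 - 7*l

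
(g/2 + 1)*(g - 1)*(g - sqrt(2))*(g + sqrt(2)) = g^4/2 + g^3/2 - 2*g^2 - g + 2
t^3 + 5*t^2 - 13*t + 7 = (t - 1)^2*(t + 7)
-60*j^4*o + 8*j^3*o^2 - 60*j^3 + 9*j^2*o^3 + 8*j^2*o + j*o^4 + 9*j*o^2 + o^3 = (-2*j + o)*(5*j + o)*(6*j + o)*(j*o + 1)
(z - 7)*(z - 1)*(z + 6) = z^3 - 2*z^2 - 41*z + 42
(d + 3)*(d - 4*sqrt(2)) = d^2 - 4*sqrt(2)*d + 3*d - 12*sqrt(2)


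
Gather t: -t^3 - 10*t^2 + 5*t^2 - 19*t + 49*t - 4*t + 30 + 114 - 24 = -t^3 - 5*t^2 + 26*t + 120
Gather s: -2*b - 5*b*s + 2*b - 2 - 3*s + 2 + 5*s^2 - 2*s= 5*s^2 + s*(-5*b - 5)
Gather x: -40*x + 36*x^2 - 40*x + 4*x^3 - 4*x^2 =4*x^3 + 32*x^2 - 80*x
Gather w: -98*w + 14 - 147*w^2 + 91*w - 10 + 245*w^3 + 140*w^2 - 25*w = 245*w^3 - 7*w^2 - 32*w + 4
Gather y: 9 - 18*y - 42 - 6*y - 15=-24*y - 48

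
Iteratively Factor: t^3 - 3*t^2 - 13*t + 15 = (t - 5)*(t^2 + 2*t - 3) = (t - 5)*(t + 3)*(t - 1)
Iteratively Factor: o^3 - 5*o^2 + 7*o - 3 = (o - 1)*(o^2 - 4*o + 3) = (o - 3)*(o - 1)*(o - 1)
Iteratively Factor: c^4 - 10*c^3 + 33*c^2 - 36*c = (c - 3)*(c^3 - 7*c^2 + 12*c) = c*(c - 3)*(c^2 - 7*c + 12) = c*(c - 4)*(c - 3)*(c - 3)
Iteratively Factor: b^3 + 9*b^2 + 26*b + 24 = (b + 4)*(b^2 + 5*b + 6) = (b + 2)*(b + 4)*(b + 3)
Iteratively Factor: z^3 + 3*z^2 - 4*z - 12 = (z + 3)*(z^2 - 4) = (z - 2)*(z + 3)*(z + 2)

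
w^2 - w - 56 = (w - 8)*(w + 7)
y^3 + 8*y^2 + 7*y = y*(y + 1)*(y + 7)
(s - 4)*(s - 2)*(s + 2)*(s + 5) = s^4 + s^3 - 24*s^2 - 4*s + 80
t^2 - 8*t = t*(t - 8)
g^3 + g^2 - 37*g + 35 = (g - 5)*(g - 1)*(g + 7)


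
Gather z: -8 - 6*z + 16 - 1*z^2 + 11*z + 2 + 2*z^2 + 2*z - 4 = z^2 + 7*z + 6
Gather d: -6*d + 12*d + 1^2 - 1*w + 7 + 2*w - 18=6*d + w - 10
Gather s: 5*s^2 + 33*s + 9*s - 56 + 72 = 5*s^2 + 42*s + 16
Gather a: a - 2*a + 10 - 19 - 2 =-a - 11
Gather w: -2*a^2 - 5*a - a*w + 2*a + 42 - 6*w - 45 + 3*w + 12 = -2*a^2 - 3*a + w*(-a - 3) + 9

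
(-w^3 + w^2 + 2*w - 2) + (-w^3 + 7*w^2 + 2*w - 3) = -2*w^3 + 8*w^2 + 4*w - 5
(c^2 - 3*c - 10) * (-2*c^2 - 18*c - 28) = -2*c^4 - 12*c^3 + 46*c^2 + 264*c + 280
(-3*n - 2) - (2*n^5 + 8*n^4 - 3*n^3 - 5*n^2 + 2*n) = -2*n^5 - 8*n^4 + 3*n^3 + 5*n^2 - 5*n - 2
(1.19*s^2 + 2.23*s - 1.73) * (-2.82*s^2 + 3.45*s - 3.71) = -3.3558*s^4 - 2.1831*s^3 + 8.1572*s^2 - 14.2418*s + 6.4183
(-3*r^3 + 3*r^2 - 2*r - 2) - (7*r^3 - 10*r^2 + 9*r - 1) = -10*r^3 + 13*r^2 - 11*r - 1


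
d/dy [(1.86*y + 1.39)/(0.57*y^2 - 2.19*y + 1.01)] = (-1.0602*y^2 - 1.5846*y + 4.9227)/(0.3249*y^4 - 2.4966*y^3 + 5.9475*y^2 - 4.4238*y + 1.0201)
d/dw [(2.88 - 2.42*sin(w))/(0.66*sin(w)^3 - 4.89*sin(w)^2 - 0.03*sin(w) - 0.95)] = (3.1944*sin(w)^3 - 17.5362*sin(w)^2 + 28.1664*sin(w) + 2.3854)*cos(w)/(0.4356*sin(w)^6 - 6.4548*sin(w)^5 + 23.8725*sin(w)^4 - 0.9606*sin(w)^3 + 9.2919*sin(w)^2 + 0.057*sin(w) + 0.9025)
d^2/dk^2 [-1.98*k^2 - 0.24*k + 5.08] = -3.96000000000000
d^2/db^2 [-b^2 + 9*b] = -2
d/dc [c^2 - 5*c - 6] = 2*c - 5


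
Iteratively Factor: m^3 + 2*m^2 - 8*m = (m)*(m^2 + 2*m - 8) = m*(m + 4)*(m - 2)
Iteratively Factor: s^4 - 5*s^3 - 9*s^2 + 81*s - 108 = (s + 4)*(s^3 - 9*s^2 + 27*s - 27) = (s - 3)*(s + 4)*(s^2 - 6*s + 9) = (s - 3)^2*(s + 4)*(s - 3)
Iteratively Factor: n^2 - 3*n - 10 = (n - 5)*(n + 2)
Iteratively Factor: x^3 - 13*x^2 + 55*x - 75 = (x - 5)*(x^2 - 8*x + 15) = (x - 5)^2*(x - 3)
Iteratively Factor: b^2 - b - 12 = (b - 4)*(b + 3)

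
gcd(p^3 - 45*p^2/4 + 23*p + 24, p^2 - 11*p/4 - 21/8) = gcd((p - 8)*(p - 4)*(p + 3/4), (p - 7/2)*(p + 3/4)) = p + 3/4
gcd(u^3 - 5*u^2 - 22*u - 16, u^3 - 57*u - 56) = u^2 - 7*u - 8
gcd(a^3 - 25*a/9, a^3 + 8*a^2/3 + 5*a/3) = a^2 + 5*a/3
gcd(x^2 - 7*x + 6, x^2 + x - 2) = x - 1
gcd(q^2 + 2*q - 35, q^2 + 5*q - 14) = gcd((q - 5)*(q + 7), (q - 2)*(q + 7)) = q + 7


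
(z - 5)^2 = z^2 - 10*z + 25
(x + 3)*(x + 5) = x^2 + 8*x + 15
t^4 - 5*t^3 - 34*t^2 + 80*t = t*(t - 8)*(t - 2)*(t + 5)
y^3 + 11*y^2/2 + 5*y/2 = y*(y + 1/2)*(y + 5)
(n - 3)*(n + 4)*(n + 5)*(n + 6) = n^4 + 12*n^3 + 29*n^2 - 102*n - 360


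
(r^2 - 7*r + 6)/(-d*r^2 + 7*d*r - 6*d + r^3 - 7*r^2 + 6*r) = 1/(-d + r)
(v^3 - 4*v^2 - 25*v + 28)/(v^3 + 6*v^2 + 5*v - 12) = (v - 7)/(v + 3)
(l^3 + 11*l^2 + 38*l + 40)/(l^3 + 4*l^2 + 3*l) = (l^3 + 11*l^2 + 38*l + 40)/(l*(l^2 + 4*l + 3))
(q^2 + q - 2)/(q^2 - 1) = (q + 2)/(q + 1)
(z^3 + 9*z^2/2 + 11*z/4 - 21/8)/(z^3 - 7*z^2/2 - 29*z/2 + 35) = (z^2 + z - 3/4)/(z^2 - 7*z + 10)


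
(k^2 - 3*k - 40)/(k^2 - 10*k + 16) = (k + 5)/(k - 2)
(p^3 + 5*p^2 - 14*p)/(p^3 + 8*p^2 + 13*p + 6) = p*(p^2 + 5*p - 14)/(p^3 + 8*p^2 + 13*p + 6)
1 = 1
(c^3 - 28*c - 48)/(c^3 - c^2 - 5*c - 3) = (-c^3 + 28*c + 48)/(-c^3 + c^2 + 5*c + 3)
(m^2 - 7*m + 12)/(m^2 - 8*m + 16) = (m - 3)/(m - 4)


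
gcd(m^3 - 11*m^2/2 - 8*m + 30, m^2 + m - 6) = m - 2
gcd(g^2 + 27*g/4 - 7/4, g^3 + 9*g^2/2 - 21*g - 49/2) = g + 7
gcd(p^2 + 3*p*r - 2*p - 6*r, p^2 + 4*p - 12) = p - 2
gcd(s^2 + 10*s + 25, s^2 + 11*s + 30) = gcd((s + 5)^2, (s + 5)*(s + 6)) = s + 5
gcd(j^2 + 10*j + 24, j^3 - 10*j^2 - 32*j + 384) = j + 6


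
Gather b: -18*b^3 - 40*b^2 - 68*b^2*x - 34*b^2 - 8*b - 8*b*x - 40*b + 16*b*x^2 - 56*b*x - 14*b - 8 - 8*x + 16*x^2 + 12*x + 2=-18*b^3 + b^2*(-68*x - 74) + b*(16*x^2 - 64*x - 62) + 16*x^2 + 4*x - 6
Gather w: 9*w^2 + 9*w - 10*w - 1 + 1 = 9*w^2 - w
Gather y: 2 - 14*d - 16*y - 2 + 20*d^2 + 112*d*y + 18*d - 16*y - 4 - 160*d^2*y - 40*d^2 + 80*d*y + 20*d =-20*d^2 + 24*d + y*(-160*d^2 + 192*d - 32) - 4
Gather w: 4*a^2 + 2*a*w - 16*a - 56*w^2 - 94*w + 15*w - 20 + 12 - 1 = 4*a^2 - 16*a - 56*w^2 + w*(2*a - 79) - 9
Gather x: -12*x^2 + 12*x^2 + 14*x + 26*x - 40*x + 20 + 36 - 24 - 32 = 0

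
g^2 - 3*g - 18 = (g - 6)*(g + 3)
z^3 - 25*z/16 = z*(z - 5/4)*(z + 5/4)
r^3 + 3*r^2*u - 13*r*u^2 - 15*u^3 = (r - 3*u)*(r + u)*(r + 5*u)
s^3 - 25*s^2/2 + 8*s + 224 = (s - 8)^2*(s + 7/2)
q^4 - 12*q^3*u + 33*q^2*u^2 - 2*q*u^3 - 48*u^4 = (q - 8*u)*(q - 3*u)*(q - 2*u)*(q + u)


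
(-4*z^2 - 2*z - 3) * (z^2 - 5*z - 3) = -4*z^4 + 18*z^3 + 19*z^2 + 21*z + 9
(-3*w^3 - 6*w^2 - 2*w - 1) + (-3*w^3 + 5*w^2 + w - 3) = -6*w^3 - w^2 - w - 4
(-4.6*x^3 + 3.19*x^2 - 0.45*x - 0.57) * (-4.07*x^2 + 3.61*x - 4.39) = 18.722*x^5 - 29.5893*x^4 + 33.5414*x^3 - 13.3087*x^2 - 0.0821999999999998*x + 2.5023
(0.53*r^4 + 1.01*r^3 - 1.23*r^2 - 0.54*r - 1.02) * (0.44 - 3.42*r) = -1.8126*r^5 - 3.221*r^4 + 4.651*r^3 + 1.3056*r^2 + 3.2508*r - 0.4488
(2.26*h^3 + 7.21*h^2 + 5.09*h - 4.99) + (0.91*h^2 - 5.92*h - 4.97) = 2.26*h^3 + 8.12*h^2 - 0.83*h - 9.96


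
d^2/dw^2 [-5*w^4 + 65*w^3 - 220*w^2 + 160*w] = -60*w^2 + 390*w - 440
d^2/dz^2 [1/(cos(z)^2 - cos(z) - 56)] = (4*sin(z)^4 - 227*sin(z)^2 - 209*cos(z)/4 - 3*cos(3*z)/4 + 109)/(sin(z)^2 + cos(z) + 55)^3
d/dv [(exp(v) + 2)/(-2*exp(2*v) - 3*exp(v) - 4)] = ((exp(v) + 2)*(4*exp(v) + 3) - 2*exp(2*v) - 3*exp(v) - 4)*exp(v)/(2*exp(2*v) + 3*exp(v) + 4)^2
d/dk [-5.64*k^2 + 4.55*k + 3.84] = 4.55 - 11.28*k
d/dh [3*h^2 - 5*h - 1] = 6*h - 5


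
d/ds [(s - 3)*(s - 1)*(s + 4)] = 3*s^2 - 13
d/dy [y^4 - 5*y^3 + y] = 4*y^3 - 15*y^2 + 1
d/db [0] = 0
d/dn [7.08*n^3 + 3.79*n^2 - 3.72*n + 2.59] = 21.24*n^2 + 7.58*n - 3.72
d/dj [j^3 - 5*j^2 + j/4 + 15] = 3*j^2 - 10*j + 1/4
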